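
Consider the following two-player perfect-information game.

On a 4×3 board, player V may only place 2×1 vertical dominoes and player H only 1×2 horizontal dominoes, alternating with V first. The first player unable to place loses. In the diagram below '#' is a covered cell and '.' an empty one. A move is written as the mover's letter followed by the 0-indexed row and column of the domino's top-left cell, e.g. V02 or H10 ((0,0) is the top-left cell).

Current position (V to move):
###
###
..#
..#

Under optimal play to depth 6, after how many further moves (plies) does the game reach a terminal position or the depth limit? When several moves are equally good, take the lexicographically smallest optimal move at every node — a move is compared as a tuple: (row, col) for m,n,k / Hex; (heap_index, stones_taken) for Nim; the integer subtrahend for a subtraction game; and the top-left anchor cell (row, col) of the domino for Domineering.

PV length from [###/###/..#/..#]: 1 ply

p1 V@[###/###/..#/..#]: V20[###/###/#.#/#.#]+1* V21[###/###/.##/.##]+1
p2 H@[###/###/#.#/#.#] terminal -1; root [###/###/..#/..#] d6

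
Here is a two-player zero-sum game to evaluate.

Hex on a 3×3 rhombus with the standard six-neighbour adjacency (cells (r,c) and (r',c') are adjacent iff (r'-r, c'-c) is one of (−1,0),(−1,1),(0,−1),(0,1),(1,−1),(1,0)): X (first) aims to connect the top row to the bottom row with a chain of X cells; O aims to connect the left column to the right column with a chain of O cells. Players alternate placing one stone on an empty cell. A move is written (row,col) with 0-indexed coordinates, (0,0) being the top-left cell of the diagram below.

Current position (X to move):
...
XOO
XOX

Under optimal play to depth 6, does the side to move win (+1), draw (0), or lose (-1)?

[.../XOO/XOX] X move#1: (0,0):+1/X../XOO/XOX*, (0,1):+1/.X./XOO/XOX, (0,2):+1/..X/XOO/XOX
[X../XOO/XOX] end (terminal -1, O#2); searched .../XOO/XOX to 6

value(.../XOO/XOX, X) = +1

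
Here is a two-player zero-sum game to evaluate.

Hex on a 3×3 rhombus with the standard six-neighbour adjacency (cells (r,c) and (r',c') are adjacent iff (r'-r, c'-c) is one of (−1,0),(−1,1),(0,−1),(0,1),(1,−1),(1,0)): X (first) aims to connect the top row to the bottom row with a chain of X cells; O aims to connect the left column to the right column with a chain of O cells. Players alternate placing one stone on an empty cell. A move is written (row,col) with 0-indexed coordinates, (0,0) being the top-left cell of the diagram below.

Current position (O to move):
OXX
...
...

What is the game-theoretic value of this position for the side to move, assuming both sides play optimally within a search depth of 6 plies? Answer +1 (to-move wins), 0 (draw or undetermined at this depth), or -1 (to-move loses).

[OXX/.../...] O move#1: (1,0):-1/OXX/O../...*, (1,1):-1/OXX/.O./..., (1,2):-1/OXX/..O/..., (2,0):-1/OXX/.../O.., (2,1):-1/OXX/.../.O., (2,2):-1/OXX/.../..O
[OXX/O../...] X move#2: (1,1):+1/OXX/OX./...*, (1,2):+1/OXX/O.X/..., (2,0):+1/OXX/O../X.., (2,1):+1/OXX/O../.X., (2,2):+1/OXX/O../..X
[OXX/OX./...] O move#3: (1,2):-1/OXX/OXO/...*, (2,0):-1/OXX/OX./O.., (2,1):-1/OXX/OX./.O., (2,2):-1/OXX/OX./..O
[OXX/OXO/...] X move#4: (2,0):+1/OXX/OXO/X..*, (2,1):+1/OXX/OXO/.X., (2,2):+1/OXX/OXO/..X
[OXX/OXO/X..] end (terminal -1, O#5); searched OXX/.../... to 6

value(OXX/.../..., O) = -1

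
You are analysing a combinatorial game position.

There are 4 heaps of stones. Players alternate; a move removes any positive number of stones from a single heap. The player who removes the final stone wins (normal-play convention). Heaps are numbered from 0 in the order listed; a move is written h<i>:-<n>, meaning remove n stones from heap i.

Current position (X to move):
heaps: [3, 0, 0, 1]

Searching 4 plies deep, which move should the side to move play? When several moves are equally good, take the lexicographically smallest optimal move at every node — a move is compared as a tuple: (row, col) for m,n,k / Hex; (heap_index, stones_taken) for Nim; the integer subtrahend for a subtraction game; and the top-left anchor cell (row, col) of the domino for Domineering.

[(3,0,0,1)] X move#1: h0:-1:-1/(2,0,0,1), h0:-2:+1/(1,0,0,1)*, h0:-3:-1/(0,0,0,1), h3:-1:-1/(3,0,0,0)
[(1,0,0,1)] O move#2: h0:-1:-1/(0,0,0,1)*, h3:-1:-1/(1,0,0,0)
[(0,0,0,1)] X move#3: h3:-1:+1/(0,0,0,0)*
[(0,0,0,0)] end (terminal -1, O#4); searched (3,0,0,1) to 4

X's best at [(3,0,0,1)]: h0:-2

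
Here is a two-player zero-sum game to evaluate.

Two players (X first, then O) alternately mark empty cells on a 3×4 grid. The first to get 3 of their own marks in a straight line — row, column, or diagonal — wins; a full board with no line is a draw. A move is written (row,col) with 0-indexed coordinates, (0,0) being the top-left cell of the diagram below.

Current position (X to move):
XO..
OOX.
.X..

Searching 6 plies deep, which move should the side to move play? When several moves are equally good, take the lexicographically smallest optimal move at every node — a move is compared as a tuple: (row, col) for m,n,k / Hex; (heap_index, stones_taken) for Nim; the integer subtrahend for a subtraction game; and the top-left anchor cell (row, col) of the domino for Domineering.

X's best at [XO../OOX./.X..]: (0,2)

[XO../OOX./.X..] X move#1: (0,2):+1/XOX./OOX./.X..*, (0,3):+1/XO.X/OOX./.X.., (1,3):+0/XO../OOXX/.X.., (2,0):+1/XO../OOX./XX.., (2,2):+1/XO../OOX./.XX., (2,3):+1/XO../OOX./.X.X
[XOX./OOX./.X..] O move#2: (0,3):-1/XOXO/OOX./.X..*, (1,3):-1/XOX./OOXO/.X.., (2,0):-1/XOX./OOX./OX.., (2,2):-1/XOX./OOX./.XO., (2,3):-1/XOX./OOX./.X.O
[XOXO/OOX./.X..] X move#3: (1,3):+0/XOXO/OOXX/.X.., (2,0):+0/XOXO/OOX./XX.., (2,2):+1/XOXO/OOX./.XX.*, (2,3):+0/XOXO/OOX./.X.X
[XOXO/OOX./.XX.] end (terminal -1, O#4); searched XO../OOX./.X.. to 6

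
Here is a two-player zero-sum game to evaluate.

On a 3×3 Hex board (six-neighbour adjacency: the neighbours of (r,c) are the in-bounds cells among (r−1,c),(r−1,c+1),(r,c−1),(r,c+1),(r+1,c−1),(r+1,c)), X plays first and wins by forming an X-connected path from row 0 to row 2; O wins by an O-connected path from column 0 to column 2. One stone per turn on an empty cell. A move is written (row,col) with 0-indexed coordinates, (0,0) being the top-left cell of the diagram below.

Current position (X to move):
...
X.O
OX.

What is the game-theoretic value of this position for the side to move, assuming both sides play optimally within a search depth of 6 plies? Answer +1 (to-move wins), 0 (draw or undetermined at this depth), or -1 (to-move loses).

p1 X@[.../X.O/OX.]: (0,0)[X../X.O/OX.]-1 (0,1)[.X./X.O/OX.]-1 (0,2)[..X/X.O/OX.]-1 (1,1)[.../XXO/OX.]+1* (2,2)[.../X.O/OXX]-1
p2 O@[.../XXO/OX.]: (0,0)[O../XXO/OX.]-1* (0,1)[.O./XXO/OX.]-1 (0,2)[..O/XXO/OX.]-1 (2,2)[.../XXO/OXO]-1
p3 X@[O../XXO/OX.]: (0,1)[OX./XXO/OX.]+1* (0,2)[O.X/XXO/OX.]+1 (2,2)[O../XXO/OXX]+1
p4 O@[OX./XXO/OX.] terminal -1; root [.../X.O/OX.] d6

value(.../X.O/OX., X) = +1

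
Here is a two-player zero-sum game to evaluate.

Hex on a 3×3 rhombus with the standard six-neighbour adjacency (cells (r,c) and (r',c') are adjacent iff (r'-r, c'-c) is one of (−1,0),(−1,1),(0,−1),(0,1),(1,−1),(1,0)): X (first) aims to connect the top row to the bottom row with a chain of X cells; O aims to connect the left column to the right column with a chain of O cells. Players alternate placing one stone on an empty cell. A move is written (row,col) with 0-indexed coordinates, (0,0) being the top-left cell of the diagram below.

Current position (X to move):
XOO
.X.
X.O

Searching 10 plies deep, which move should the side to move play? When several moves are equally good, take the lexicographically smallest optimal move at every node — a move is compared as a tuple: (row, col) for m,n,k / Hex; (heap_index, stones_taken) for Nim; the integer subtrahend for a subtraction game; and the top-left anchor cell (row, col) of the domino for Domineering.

p1 X@[XOO/.X./X.O]: (1,0)[XOO/XX./X.O]+1* (1,2)[XOO/.XX/X.O]-1 (2,1)[XOO/.X./XXO]-1
p2 O@[XOO/XX./X.O] terminal -1; root [XOO/.X./X.O] d10

X's best at [XOO/.X./X.O]: (1,0)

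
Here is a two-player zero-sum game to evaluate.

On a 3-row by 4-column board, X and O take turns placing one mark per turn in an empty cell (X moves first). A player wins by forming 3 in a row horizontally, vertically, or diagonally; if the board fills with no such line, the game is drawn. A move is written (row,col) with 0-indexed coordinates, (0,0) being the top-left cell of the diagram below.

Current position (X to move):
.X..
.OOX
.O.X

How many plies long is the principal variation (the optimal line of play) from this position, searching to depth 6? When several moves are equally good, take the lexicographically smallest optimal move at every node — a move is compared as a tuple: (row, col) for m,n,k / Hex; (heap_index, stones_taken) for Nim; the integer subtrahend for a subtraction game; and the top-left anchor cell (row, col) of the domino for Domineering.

p1 X@[.X../.OOX/.O.X]: (0,0)[XX../.OOX/.O.X]-1 (0,2)[.XX./.OOX/.O.X]-1 (0,3)[.X.X/.OOX/.O.X]+1* (1,0)[.X../XOOX/.O.X]-1 (2,0)[.X../.OOX/XO.X]-1 (2,2)[.X../.OOX/.OXX]-1
p2 O@[.X.X/.OOX/.O.X] terminal -1; root [.X../.OOX/.O.X] d6

PV length from [.X../.OOX/.O.X]: 1 ply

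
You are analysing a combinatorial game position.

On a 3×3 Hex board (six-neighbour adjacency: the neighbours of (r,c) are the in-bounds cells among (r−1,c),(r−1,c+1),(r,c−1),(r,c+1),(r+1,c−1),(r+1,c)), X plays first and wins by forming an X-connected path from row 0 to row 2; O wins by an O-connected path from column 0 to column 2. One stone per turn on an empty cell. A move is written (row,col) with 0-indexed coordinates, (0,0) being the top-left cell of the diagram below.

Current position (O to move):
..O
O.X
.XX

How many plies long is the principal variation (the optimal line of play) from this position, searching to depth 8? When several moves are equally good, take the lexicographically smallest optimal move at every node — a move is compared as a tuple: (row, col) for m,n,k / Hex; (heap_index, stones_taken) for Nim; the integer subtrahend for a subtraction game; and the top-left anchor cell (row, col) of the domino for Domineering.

[..O/O.X/.XX] O move#1: (0,0):+1/O.O/O.X/.XX*, (0,1):+1/.OO/O.X/.XX, (1,1):+1/..O/OOX/.XX, (2,0):+1/..O/O.X/OXX
[O.O/O.X/.XX] X move#2: (0,1):-1/OXO/O.X/.XX*, (1,1):-1/O.O/OXX/.XX, (2,0):-1/O.O/O.X/XXX
[OXO/O.X/.XX] O move#3: (1,1):+1/OXO/OOX/.XX*, (2,0):-1/OXO/O.X/OXX
[OXO/OOX/.XX] end (terminal -1, X#4); searched ..O/O.X/.XX to 8

PV length from [..O/O.X/.XX]: 3 plies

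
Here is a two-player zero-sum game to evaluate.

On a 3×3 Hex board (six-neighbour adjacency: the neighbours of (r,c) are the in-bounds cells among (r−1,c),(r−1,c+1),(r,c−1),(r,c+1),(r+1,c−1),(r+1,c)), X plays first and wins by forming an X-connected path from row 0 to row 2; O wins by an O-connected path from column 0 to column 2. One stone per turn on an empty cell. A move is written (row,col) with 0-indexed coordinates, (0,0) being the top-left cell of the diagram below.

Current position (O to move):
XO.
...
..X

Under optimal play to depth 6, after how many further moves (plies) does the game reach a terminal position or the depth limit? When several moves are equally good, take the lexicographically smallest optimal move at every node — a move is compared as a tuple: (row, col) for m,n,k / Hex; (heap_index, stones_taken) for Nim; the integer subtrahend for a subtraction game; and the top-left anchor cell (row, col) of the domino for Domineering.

PV length from [XO./.../..X]: 5 plies

[XO./.../..X] O move#1: (0,2):-1/XOO/.../..X, (1,0):-1/XO./O../..X, (1,1):+1/XO./.O./..X*, (1,2):-1/XO./..O/..X, (2,0):-1/XO./.../O.X, (2,1):-1/XO./.../.OX
[XO./.O./..X] X move#2: (0,2):-1/XOX/.O./..X*, (1,0):-1/XO./XO./..X, (1,2):-1/XO./.OX/..X, (2,0):-1/XO./.O./X.X, (2,1):-1/XO./.O./.XX
[XOX/.O./..X] O move#3: (1,0):-1/XOX/OO./..X, (1,2):+1/XOX/.OO/..X*, (2,0):-1/XOX/.O./O.X, (2,1):-1/XOX/.O./.OX
[XOX/.OO/..X] X move#4: (1,0):-1/XOX/XOO/..X*, (2,0):-1/XOX/.OO/X.X, (2,1):-1/XOX/.OO/.XX
[XOX/XOO/..X] O move#5: (2,0):+1/XOX/XOO/O.X*, (2,1):-1/XOX/XOO/.OX
[XOX/XOO/O.X] end (terminal -1, X#6); searched XO./.../..X to 6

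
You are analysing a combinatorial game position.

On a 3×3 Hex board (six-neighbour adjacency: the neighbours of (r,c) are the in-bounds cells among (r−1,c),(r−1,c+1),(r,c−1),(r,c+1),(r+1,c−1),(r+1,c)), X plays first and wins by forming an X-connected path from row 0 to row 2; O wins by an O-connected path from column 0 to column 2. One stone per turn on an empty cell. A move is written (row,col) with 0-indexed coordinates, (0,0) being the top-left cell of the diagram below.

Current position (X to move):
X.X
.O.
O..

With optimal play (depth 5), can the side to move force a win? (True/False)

X winning at [X.X/.O./O..]: True

ply 1, X at X.X/.O./O.. | (0,1)=-1→XXX/.O./O..; (1,0)=-1→X.X/XO./O..; (1,2)=+1→X.X/.OX/O..*; (2,1)=-1→X.X/.O./OX.; (2,2)=-1→X.X/.O./O.X
ply 2, O at X.X/.OX/O.. | (0,1)=-1→XOX/.OX/O..*; (1,0)=-1→X.X/OOX/O..; (2,1)=-1→X.X/.OX/OO.; (2,2)=-1→X.X/.OX/O.O
ply 3, X at XOX/.OX/O.. | (1,0)=+1→XOX/XOX/O..*; (2,1)=+1→XOX/.OX/OX.; (2,2)=+1→XOX/.OX/O.X
ply 4, O at XOX/XOX/O.. | (2,1)=-1→XOX/XOX/OO.*; (2,2)=-1→XOX/XOX/O.O
ply 5, X at XOX/XOX/OO. | (2,2)=+1→XOX/XOX/OOX*
ply 6: XOX/XOX/OOX is terminal -1 (O); from X.X/.O./O.. depth 5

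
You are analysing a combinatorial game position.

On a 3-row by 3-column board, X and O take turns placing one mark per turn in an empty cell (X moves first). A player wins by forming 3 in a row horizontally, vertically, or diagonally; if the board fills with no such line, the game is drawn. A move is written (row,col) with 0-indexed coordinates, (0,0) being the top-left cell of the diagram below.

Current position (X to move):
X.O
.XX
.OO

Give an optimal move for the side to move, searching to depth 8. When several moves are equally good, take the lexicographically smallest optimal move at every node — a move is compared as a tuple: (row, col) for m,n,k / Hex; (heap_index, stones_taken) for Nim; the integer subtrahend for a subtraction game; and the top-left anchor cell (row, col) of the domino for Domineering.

p1 X@[X.O/.XX/.OO]: (0,1)[XXO/.XX/.OO]-1 (1,0)[X.O/XXX/.OO]+1* (2,0)[X.O/.XX/XOO]+0
p2 O@[X.O/XXX/.OO] terminal -1; root [X.O/.XX/.OO] d8

X's best at [X.O/.XX/.OO]: (1,0)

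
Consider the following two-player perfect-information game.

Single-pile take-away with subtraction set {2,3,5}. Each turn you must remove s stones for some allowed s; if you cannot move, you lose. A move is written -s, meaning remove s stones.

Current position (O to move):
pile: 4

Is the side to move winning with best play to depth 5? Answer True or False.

ply 1, O at 4 | -2=-1→2; -3=+1→1*
ply 2: 1 is terminal -1 (X); from 4 depth 5

O winning at [4]: True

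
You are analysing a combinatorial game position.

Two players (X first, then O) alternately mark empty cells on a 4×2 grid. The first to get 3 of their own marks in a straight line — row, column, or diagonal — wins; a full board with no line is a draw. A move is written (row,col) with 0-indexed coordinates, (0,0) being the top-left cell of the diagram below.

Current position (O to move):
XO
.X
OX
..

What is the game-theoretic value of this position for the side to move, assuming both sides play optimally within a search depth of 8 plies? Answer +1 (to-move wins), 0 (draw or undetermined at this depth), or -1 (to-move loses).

value(XO/.X/OX/.., O) = 0

[XO/.X/OX/..] O move#1: (1,0):-1/XO/OX/OX/.., (3,0):-1/XO/.X/OX/O., (3,1):+0/XO/.X/OX/.O*
[XO/.X/OX/.O] X move#2: (1,0):+0/XO/XX/OX/.O*, (3,0):+0/XO/.X/OX/XO
[XO/XX/OX/.O] O move#3: (3,0):+0/XO/XX/OX/OO*
[XO/XX/OX/OO] end (terminal +0, X#4); searched XO/.X/OX/.. to 8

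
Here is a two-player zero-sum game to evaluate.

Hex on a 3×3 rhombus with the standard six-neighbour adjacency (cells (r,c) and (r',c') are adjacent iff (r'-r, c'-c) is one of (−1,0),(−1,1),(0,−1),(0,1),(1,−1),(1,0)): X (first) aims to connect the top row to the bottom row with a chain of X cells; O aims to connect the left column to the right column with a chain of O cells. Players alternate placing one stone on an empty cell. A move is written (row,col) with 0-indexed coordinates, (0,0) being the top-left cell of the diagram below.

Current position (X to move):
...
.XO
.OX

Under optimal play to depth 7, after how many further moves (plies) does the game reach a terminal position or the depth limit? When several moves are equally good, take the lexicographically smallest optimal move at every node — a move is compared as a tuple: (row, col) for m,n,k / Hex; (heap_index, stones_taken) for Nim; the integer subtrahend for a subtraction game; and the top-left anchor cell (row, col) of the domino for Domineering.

[.../.XO/.OX] X move#1: (0,0):-1/X../.XO/.OX, (0,1):-1/.X./.XO/.OX, (0,2):-1/..X/.XO/.OX, (1,0):-1/.../XXO/.OX, (2,0):+1/.../.XO/XOX*
[.../.XO/XOX] O move#2: (0,0):-1/O../.XO/XOX*, (0,1):-1/.O./.XO/XOX, (0,2):-1/..O/.XO/XOX, (1,0):-1/.../OXO/XOX
[O../.XO/XOX] X move#3: (0,1):+1/OX./.XO/XOX*, (0,2):+1/O.X/.XO/XOX, (1,0):+1/O../XXO/XOX
[OX./.XO/XOX] end (terminal -1, O#4); searched .../.XO/.OX to 7

PV length from [.../.XO/.OX]: 3 plies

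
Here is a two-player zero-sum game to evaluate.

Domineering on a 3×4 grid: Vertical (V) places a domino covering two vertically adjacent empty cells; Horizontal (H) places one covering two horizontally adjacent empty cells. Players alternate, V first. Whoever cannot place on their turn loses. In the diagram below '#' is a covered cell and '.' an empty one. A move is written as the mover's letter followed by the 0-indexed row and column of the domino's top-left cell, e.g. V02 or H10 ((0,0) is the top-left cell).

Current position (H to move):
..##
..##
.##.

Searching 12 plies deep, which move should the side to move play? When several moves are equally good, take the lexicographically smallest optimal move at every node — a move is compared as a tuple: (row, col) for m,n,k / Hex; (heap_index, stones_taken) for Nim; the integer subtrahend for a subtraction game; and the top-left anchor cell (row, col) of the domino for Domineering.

H's best at [..##/..##/.##.]: H10

[..##/..##/.##.] H move#1: H00:-1/####/..##/.##., H10:+1/..##/####/.##.*
[..##/####/.##.] end (terminal -1, V#2); searched ..##/..##/.##. to 12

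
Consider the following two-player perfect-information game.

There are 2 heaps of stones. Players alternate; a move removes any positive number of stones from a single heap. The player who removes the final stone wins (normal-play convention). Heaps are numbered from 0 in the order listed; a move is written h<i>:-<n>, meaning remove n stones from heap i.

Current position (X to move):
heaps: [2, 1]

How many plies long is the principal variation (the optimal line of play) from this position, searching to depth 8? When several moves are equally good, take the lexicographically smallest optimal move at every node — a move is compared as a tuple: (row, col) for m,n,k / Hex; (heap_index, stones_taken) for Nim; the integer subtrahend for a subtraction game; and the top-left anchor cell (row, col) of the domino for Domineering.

ply 1, X at (2,1) | h0:-1=+1→(1,1)*; h0:-2=-1→(0,1); h1:-1=-1→(2,0)
ply 2, O at (1,1) | h0:-1=-1→(0,1)*; h1:-1=-1→(1,0)
ply 3, X at (0,1) | h1:-1=+1→(0,0)*
ply 4: (0,0) is terminal -1 (O); from (2,1) depth 8

PV length from [(2,1)]: 3 plies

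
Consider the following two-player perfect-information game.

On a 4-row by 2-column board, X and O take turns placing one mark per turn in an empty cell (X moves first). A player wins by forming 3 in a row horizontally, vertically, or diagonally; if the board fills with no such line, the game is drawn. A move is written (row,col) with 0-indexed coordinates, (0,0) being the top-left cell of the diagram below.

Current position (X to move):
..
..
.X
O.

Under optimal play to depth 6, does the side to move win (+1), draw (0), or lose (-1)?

value(../../.X/O., X) = +1

ply 1, X at ../../.X/O. | (0,0)=+0→X./../.X/O.; (0,1)=+0→.X/../.X/O.; (1,0)=+0→../X./.X/O.; (1,1)=+1→../.X/.X/O.*; (2,0)=+0→../../XX/O.; (3,1)=+0→../../.X/OX
ply 2, O at ../.X/.X/O. | (0,0)=-1→O./.X/.X/O.*; (0,1)=-1→.O/.X/.X/O.; (1,0)=-1→../OX/.X/O.; (2,0)=-1→../.X/OX/O.; (3,1)=-1→../.X/.X/OO
ply 3, X at O./.X/.X/O. | (0,1)=+1→OX/.X/.X/O.*; (1,0)=+1→O./XX/.X/O.; (2,0)=+1→O./.X/XX/O.; (3,1)=+1→O./.X/.X/OX
ply 4: OX/.X/.X/O. is terminal -1 (O); from ../../.X/O. depth 6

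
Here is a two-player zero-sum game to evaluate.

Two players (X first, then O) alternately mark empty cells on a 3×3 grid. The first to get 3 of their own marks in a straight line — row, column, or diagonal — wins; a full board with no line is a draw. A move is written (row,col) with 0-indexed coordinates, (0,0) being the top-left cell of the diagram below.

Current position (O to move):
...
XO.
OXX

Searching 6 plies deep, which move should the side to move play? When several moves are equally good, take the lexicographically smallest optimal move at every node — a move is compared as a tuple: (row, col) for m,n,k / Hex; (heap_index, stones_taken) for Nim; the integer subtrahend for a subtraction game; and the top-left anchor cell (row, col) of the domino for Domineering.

O's best at [.../XO./OXX]: (0,2)

ply 1, O at .../XO./OXX | (0,0)=+0→O../XO./OXX; (0,1)=+0→.O./XO./OXX; (0,2)=+1→..O/XO./OXX*; (1,2)=+0→.../XOO/OXX
ply 2: ..O/XO./OXX is terminal -1 (X); from .../XO./OXX depth 6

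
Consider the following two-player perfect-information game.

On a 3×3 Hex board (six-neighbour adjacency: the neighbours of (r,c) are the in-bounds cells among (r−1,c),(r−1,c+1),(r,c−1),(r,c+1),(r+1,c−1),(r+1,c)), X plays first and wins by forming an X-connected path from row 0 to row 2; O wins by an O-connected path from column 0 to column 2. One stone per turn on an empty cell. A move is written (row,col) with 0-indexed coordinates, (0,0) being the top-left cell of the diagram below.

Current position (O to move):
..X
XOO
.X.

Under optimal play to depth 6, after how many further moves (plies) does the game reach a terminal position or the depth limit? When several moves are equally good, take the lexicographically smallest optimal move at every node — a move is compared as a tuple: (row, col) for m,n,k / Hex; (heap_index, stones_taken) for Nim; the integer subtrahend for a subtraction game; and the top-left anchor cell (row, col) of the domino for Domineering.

PV length from [..X/XOO/.X.]: 3 plies

[..X/XOO/.X.] O move#1: (0,0):+1/O.X/XOO/.X.*, (0,1):+1/.OX/XOO/.X., (2,0):+1/..X/XOO/OX., (2,2):-1/..X/XOO/.XO
[O.X/XOO/.X.] X move#2: (0,1):-1/OXX/XOO/.X.*, (2,0):-1/O.X/XOO/XX., (2,2):-1/O.X/XOO/.XX
[OXX/XOO/.X.] O move#3: (2,0):+1/OXX/XOO/OX.*, (2,2):-1/OXX/XOO/.XO
[OXX/XOO/OX.] end (terminal -1, X#4); searched ..X/XOO/.X. to 6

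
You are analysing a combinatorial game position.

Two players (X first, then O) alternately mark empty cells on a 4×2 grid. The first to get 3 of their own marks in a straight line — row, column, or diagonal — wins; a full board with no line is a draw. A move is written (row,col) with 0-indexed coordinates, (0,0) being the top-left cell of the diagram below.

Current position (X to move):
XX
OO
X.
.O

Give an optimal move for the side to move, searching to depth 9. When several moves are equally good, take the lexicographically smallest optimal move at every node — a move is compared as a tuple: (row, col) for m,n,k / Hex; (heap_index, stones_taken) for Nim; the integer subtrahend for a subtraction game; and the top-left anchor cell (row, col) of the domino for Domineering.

X's best at [XX/OO/X./.O]: (2,1)

[XX/OO/X./.O] X move#1: (2,1):+0/XX/OO/XX/.O*, (3,0):-1/XX/OO/X./XO
[XX/OO/XX/.O] O move#2: (3,0):+0/XX/OO/XX/OO*
[XX/OO/XX/OO] end (terminal +0, X#3); searched XX/OO/X./.O to 9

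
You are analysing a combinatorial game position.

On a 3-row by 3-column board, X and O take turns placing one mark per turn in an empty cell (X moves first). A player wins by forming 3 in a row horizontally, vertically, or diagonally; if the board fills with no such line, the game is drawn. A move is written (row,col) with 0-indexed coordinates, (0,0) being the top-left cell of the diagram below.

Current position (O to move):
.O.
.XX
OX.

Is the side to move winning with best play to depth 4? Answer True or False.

O winning at [.O./.XX/OX.]: False

[.O./.XX/OX.] O move#1: (0,0):-1/OO./.XX/OX., (0,2):-1/.OO/.XX/OX., (1,0):+0/.O./OXX/OX.*, (2,2):-1/.O./.XX/OXO
[.O./OXX/OX.] X move#2: (0,0):+0/XO./OXX/OX.*, (0,2):-1/.OX/OXX/OX., (2,2):-1/.O./OXX/OXX
[XO./OXX/OX.] O move#3: (0,2):-1/XOO/OXX/OX., (2,2):+0/XO./OXX/OXO*
[XO./OXX/OXO] X move#4: (0,2):+0/XOX/OXX/OXO*
[XOX/OXX/OXO] end (terminal +0, O#5); searched .O./.XX/OX. to 4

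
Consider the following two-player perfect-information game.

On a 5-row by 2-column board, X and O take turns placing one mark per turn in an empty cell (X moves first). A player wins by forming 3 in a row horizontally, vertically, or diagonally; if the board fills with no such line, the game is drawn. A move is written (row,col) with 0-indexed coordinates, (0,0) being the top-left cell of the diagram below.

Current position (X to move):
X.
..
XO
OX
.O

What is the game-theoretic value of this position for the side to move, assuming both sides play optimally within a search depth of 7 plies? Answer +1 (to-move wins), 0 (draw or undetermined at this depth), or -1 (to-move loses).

p1 X@[X./../XO/OX/.O]: (0,1)[XX/../XO/OX/.O]+0 (1,0)[X./X./XO/OX/.O]+1* (1,1)[X./.X/XO/OX/.O]+0 (4,0)[X./../XO/OX/XO]+0
p2 O@[X./X./XO/OX/.O] terminal -1; root [X./../XO/OX/.O] d7

value(X./../XO/OX/.O, X) = +1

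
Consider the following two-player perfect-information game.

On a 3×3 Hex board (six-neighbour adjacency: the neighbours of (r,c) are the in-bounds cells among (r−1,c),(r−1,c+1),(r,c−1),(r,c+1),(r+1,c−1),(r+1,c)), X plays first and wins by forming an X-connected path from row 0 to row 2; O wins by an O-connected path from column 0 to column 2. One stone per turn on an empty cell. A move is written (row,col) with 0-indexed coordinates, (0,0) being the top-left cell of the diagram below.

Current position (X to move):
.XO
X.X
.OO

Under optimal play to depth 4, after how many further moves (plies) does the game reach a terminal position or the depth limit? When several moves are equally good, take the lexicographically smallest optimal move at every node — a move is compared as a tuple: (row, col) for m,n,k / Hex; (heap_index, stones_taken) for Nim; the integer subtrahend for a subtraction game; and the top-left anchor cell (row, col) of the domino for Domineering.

PV length from [.XO/X.X/.OO]: 1 ply

[.XO/X.X/.OO] X move#1: (0,0):-1/XXO/X.X/.OO, (1,1):-1/.XO/XXX/.OO, (2,0):+1/.XO/X.X/XOO*
[.XO/X.X/XOO] end (terminal -1, O#2); searched .XO/X.X/.OO to 4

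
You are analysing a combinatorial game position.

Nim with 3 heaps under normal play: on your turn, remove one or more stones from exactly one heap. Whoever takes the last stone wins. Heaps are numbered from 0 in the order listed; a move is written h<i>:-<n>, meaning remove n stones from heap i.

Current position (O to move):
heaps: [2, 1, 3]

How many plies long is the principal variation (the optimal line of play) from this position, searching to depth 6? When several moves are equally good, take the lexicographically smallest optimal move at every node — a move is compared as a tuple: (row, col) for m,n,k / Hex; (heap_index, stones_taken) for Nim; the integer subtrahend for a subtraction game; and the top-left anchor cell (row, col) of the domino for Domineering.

PV length from [(2,1,3)]: 4 plies

ply 1, O at (2,1,3) | h0:-1=-1→(1,1,3)*; h0:-2=-1→(0,1,3); h1:-1=-1→(2,0,3); h2:-1=-1→(2,1,2); h2:-2=-1→(2,1,1); h2:-3=-1→(2,1,0)
ply 2, X at (1,1,3) | h0:-1=-1→(0,1,3); h1:-1=-1→(1,0,3); h2:-1=-1→(1,1,2); h2:-2=-1→(1,1,1); h2:-3=+1→(1,1,0)*
ply 3, O at (1,1,0) | h0:-1=-1→(0,1,0)*; h1:-1=-1→(1,0,0)
ply 4, X at (0,1,0) | h1:-1=+1→(0,0,0)*
ply 5: (0,0,0) is terminal -1 (O); from (2,1,3) depth 6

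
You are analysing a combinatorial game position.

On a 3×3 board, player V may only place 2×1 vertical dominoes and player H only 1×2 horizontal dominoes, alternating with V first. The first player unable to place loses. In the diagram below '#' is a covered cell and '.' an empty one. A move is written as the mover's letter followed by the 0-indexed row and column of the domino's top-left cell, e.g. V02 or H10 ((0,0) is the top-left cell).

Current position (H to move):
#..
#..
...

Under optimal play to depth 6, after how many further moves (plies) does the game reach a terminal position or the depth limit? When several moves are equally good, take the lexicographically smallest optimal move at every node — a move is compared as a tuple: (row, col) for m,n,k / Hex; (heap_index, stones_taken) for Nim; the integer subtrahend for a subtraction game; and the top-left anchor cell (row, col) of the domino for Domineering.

[#../#../...] H move#1: H01:-1/###/#../..., H11:+1/#../###/...*, H20:-1/#../#../##., H21:-1/#../#../.##
[#../###/...] end (terminal -1, V#2); searched #../#../... to 6

PV length from [#../#../...]: 1 ply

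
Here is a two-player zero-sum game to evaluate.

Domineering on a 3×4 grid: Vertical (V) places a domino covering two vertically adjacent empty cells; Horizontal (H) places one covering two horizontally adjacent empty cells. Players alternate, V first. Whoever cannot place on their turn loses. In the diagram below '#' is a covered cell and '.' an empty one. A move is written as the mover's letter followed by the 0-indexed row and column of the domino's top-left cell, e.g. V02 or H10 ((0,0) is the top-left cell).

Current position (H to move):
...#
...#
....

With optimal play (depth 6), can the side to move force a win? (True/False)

H winning at [...#/...#/....]: True

[...#/...#/....] H move#1: H00:-1/##.#/...#/...., H01:-1/.###/...#/...., H10:+1/...#/##.#/....*, H11:+1/...#/.###/...., H20:-1/...#/...#/##.., H21:-1/...#/...#/.##., H22:-1/...#/...#/..##
[...#/##.#/....] V move#2: V02:-1/..##/####/....*, V12:-1/...#/####/..#.
[..##/####/....] H move#3: H00:+1/####/####/....*, H20:+1/..##/####/##.., H21:+1/..##/####/.##., H22:+1/..##/####/..##
[####/####/....] end (terminal -1, V#4); searched ...#/...#/.... to 6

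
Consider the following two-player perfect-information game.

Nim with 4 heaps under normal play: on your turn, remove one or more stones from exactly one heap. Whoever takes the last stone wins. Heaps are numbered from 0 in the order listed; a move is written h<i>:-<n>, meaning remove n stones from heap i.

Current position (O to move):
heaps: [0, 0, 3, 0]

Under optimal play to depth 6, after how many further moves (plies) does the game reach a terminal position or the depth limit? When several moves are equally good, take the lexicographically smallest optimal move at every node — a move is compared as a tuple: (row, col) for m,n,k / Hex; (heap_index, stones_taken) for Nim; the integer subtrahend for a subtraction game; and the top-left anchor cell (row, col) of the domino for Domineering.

[(0,0,3,0)] O move#1: h2:-1:-1/(0,0,2,0), h2:-2:-1/(0,0,1,0), h2:-3:+1/(0,0,0,0)*
[(0,0,0,0)] end (terminal -1, X#2); searched (0,0,3,0) to 6

PV length from [(0,0,3,0)]: 1 ply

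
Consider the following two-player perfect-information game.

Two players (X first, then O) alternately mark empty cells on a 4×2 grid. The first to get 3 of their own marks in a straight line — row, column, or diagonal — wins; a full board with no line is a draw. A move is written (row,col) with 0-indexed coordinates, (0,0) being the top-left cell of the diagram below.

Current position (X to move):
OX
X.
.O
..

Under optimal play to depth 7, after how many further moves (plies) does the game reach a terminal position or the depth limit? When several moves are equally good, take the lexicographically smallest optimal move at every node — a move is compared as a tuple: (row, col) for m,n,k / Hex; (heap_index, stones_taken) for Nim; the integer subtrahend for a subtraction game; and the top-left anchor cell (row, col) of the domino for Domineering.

PV length from [OX/X./.O/..]: 4 plies

ply 1, X at OX/X./.O/.. | (1,1)=+0→OX/XX/.O/..*; (2,0)=+0→OX/X./XO/..; (3,0)=+0→OX/X./.O/X.; (3,1)=+0→OX/X./.O/.X
ply 2, O at OX/XX/.O/.. | (2,0)=+0→OX/XX/OO/..*; (3,0)=+0→OX/XX/.O/O.; (3,1)=+0→OX/XX/.O/.O
ply 3, X at OX/XX/OO/.. | (3,0)=+0→OX/XX/OO/X.*; (3,1)=+0→OX/XX/OO/.X
ply 4, O at OX/XX/OO/X. | (3,1)=+0→OX/XX/OO/XO*
ply 5: OX/XX/OO/XO is terminal +0 (X); from OX/X./.O/.. depth 7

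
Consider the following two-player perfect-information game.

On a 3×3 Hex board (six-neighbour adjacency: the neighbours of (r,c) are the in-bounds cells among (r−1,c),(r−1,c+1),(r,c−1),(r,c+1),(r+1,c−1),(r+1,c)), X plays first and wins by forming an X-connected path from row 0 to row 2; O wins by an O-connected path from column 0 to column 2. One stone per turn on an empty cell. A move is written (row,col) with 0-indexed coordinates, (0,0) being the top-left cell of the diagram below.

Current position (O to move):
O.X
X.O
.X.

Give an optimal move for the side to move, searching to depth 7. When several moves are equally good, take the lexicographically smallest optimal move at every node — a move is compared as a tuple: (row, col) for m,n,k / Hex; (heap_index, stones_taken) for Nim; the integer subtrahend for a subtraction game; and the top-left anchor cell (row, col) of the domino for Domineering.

[O.X/X.O/.X.] O move#1: (0,1):-1/OOX/X.O/.X., (1,1):+1/O.X/XOO/.X.*, (2,0):-1/O.X/X.O/OX., (2,2):-1/O.X/X.O/.XO
[O.X/XOO/.X.] X move#2: (0,1):-1/OXX/XOO/.X.*, (2,0):-1/O.X/XOO/XX., (2,2):-1/O.X/XOO/.XX
[OXX/XOO/.X.] O move#3: (2,0):+1/OXX/XOO/OX.*, (2,2):-1/OXX/XOO/.XO
[OXX/XOO/OX.] end (terminal -1, X#4); searched O.X/X.O/.X. to 7

O's best at [O.X/X.O/.X.]: (1,1)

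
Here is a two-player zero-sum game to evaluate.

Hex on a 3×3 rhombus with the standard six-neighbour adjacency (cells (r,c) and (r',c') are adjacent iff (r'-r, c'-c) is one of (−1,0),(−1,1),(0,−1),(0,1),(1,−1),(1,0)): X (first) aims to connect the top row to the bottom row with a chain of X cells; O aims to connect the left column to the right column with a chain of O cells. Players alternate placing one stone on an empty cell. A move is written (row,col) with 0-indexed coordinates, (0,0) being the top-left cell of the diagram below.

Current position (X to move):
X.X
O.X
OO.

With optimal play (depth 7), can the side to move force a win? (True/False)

p1 X@[X.X/O.X/OO.]: (0,1)[XXX/O.X/OO.]-1 (1,1)[X.X/OXX/OO.]-1 (2,2)[X.X/O.X/OOX]+1*
p2 O@[X.X/O.X/OOX] terminal -1; root [X.X/O.X/OO.] d7

X winning at [X.X/O.X/OO.]: True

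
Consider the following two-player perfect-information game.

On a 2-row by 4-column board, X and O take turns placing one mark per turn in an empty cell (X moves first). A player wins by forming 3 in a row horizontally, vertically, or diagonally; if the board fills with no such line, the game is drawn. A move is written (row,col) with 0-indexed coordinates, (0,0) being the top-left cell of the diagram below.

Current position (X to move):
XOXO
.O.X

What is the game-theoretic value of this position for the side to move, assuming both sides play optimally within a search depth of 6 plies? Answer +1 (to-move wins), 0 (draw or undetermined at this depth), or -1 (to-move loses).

p1 X@[XOXO/.O.X]: (1,0)[XOXO/XO.X]+0* (1,2)[XOXO/.OXX]+0
p2 O@[XOXO/XO.X]: (1,2)[XOXO/XOOX]+0*
p3 X@[XOXO/XOOX] terminal +0; root [XOXO/.O.X] d6

value(XOXO/.O.X, X) = 0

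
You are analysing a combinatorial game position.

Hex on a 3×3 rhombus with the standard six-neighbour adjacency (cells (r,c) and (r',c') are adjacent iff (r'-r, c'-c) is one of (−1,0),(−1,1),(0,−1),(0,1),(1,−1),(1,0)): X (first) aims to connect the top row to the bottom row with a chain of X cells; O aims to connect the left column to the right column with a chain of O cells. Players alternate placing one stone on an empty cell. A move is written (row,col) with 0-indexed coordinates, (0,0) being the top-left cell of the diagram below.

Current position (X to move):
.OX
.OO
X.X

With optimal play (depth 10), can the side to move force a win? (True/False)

ply 1, X at .OX/.OO/X.X | (0,0)=-1→XOX/.OO/X.X*; (1,0)=-1→.OX/XOO/X.X; (2,1)=-1→.OX/.OO/XXX
ply 2, O at XOX/.OO/X.X | (1,0)=+1→XOX/OOO/X.X*; (2,1)=-1→XOX/.OO/XOX
ply 3: XOX/OOO/X.X is terminal -1 (X); from .OX/.OO/X.X depth 10

X winning at [.OX/.OO/X.X]: False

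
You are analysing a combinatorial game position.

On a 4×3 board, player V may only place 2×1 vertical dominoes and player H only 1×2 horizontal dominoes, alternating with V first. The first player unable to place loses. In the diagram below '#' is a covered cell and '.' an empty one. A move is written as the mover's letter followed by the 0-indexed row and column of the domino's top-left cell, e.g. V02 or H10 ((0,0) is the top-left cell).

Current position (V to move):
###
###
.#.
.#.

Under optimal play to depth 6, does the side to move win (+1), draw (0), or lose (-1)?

p1 V@[###/###/.#./.#.]: V20[###/###/##./##.]+1* V22[###/###/.##/.##]+1
p2 H@[###/###/##./##.] terminal -1; root [###/###/.#./.#.] d6

value(###/###/.#./.#., V) = +1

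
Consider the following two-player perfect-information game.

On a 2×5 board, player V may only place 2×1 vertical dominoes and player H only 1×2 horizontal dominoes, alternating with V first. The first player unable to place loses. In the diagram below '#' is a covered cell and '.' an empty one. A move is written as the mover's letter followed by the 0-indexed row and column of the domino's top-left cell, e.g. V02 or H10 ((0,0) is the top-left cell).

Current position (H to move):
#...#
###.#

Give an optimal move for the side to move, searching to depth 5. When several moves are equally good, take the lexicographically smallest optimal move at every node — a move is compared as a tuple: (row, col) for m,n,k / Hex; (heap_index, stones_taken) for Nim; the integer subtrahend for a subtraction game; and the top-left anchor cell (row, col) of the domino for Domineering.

H's best at [#...#/###.#]: H02

ply 1, H at #...#/###.# | H01=-1→###.#/###.#; H02=+1→#.###/###.#*
ply 2: #.###/###.# is terminal -1 (V); from #...#/###.# depth 5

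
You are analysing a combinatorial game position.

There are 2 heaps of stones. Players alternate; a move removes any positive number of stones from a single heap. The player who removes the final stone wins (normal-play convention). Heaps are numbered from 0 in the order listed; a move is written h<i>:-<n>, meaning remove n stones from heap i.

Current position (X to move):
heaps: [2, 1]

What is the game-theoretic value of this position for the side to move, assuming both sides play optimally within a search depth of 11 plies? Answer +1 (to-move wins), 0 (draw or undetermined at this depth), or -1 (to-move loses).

value((2,1), X) = +1

ply 1, X at (2,1) | h0:-1=+1→(1,1)*; h0:-2=-1→(0,1); h1:-1=-1→(2,0)
ply 2, O at (1,1) | h0:-1=-1→(0,1)*; h1:-1=-1→(1,0)
ply 3, X at (0,1) | h1:-1=+1→(0,0)*
ply 4: (0,0) is terminal -1 (O); from (2,1) depth 11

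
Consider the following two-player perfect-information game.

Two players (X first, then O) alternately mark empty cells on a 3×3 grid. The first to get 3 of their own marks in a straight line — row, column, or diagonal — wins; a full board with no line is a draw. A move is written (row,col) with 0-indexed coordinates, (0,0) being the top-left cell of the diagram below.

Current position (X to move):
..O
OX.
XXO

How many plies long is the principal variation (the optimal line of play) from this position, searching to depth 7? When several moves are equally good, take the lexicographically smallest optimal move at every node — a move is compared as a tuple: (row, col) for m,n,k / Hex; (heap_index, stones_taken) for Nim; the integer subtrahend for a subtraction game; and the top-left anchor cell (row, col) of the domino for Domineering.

PV length from [..O/OX./XXO]: 1 ply

[..O/OX./XXO] X move#1: (0,0):-1/X.O/OX./XXO, (0,1):+1/.XO/OX./XXO*, (1,2):+0/..O/OXX/XXO
[.XO/OX./XXO] end (terminal -1, O#2); searched ..O/OX./XXO to 7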